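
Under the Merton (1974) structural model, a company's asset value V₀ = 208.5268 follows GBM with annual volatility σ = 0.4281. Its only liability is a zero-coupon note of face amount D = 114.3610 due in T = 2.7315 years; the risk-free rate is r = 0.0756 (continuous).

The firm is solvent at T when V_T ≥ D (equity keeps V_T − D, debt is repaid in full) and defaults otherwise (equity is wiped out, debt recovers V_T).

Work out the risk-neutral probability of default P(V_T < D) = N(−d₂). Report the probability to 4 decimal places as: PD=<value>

PD=0.2156

Equity is a call on the firm's assets struck at D = 114.3610:
d₁ = [ln(V₀/D) + (r + σ²/2)T] / (σ√T)
   = [ln(208.5268/114.3610) + (0.0756 + 0.5·0.4281²)·2.7315] / (0.4281·√2.7315)
   = [0.600707 + 0.456802] / 0.707532 = 1.494646
d₂ = d₁ − σ√T = 1.494646 − 0.707532 = 0.787115
risk-neutral PD = N(−d₂) = N(-0.787115) = 0.215607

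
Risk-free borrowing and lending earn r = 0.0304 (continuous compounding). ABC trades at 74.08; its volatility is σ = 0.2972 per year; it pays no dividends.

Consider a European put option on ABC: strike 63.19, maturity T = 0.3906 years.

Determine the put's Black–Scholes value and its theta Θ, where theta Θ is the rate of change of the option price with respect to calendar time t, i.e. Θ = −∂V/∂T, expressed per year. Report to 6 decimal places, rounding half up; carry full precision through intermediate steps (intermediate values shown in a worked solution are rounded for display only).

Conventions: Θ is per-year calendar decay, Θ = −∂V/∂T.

σ√T = 0.2972·√0.3906 = 0.185744
d₁ = (ln(S/K) + (r+σ²/2)T) / (σ√T) = (ln(74.08/63.19) + (0.0304+0.2972²/2)·0.3906) / 0.185744 = (0.159000 + 0.029125) / 0.185744 = 1.012814
d₂ = d₁ − σ√T = 1.012814 − 0.185744 = 0.827070
e^{−rT} = 0.988196
N(−d₁) = 0.155574,  N(−d₂) = 0.204099
Put price V = K·e^{−rT}·N(−d₂) − S·N(−d₁) = 12.744759 − 11.524958 = 1.219802
φ(d₁) = (1/√(2π))·e^{−d₁²/2} = 0.238870
Θ = −S·φ(d₁)·σ/(2√T) + r·K·e^{−rT}·N(−d₂) = −4.207419 + 0.387441 = -3.819978

price = 1.219802
Θ = -3.819978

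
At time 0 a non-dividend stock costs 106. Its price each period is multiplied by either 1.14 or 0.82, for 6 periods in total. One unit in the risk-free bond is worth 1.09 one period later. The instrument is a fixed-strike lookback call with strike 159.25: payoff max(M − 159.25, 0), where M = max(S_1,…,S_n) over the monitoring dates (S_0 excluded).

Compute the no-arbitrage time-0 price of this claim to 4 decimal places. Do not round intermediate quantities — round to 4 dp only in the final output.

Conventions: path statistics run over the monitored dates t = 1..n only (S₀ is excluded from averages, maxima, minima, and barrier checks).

price = 19.8076

Under the martingale measure an up-move has probability p* = 0.8438; value the claim as the probability-weighted average of per-path payoffs, discounted 6 periods at R = 1.09.
Enumerate all 2^6 = 64 price paths (U = up ×1.14, D = down ×0.82); each path with k up-moves has probability p*^k·(1−p*)^(6−k).
DDDDDD: M=86.9200, payoff=0.0000, prob=0.000015
UDDDDD: M=120.8400, payoff=0.0000, prob=0.000079
DUDDDD: M=99.0888, payoff=0.0000, prob=0.000079
UUDDDD: M=137.7576, payoff=0.0000, prob=0.000424
DDUDDD: M=86.9200, payoff=0.0000, prob=0.000079
UDUDDD: M=120.8400, payoff=0.0000, prob=0.000424
DUUDDD: M=112.9612, payoff=0.0000, prob=0.000424
UUUDDD: M=157.0437, payoff=0.0000, prob=0.002291
DDDUDD: M=86.9200, payoff=0.0000, prob=0.000079
UDDUDD: M=120.8400, payoff=0.0000, prob=0.000424
DUDUDD: M=99.0888, payoff=0.0000, prob=0.000424
UUDUDD: M=137.7576, payoff=0.0000, prob=0.002291
DDUUDD: M=92.6282, payoff=0.0000, prob=0.000424
UDUUDD: M=128.7758, payoff=0.0000, prob=0.002291
DUUUDD: M=128.7758, payoff=0.0000, prob=0.002291
UUUUDD: M=179.0298, payoff=19.7798, prob=0.012374
DDDDUD: M=86.9200, payoff=0.0000, prob=0.000079
UDDDUD: M=120.8400, payoff=0.0000, prob=0.000424
DUDDUD: M=99.0888, payoff=0.0000, prob=0.000424
UUDDUD: M=137.7576, payoff=0.0000, prob=0.002291
DDUDUD: M=86.9200, payoff=0.0000, prob=0.000424
UDUDUD: M=120.8400, payoff=0.0000, prob=0.002291
DUUDUD: M=112.9612, payoff=0.0000, prob=0.002291
UUUDUD: M=157.0437, payoff=0.0000, prob=0.012374
DDDUUD: M=86.9200, payoff=0.0000, prob=0.000424
UDDUUD: M=120.8400, payoff=0.0000, prob=0.002291
DUDUUD: M=105.5962, payoff=0.0000, prob=0.002291
UUDUUD: M=146.8044, payoff=0.0000, prob=0.012374
DDUUUD: M=105.5962, payoff=0.0000, prob=0.002291
UDUUUD: M=146.8044, payoff=0.0000, prob=0.012374
DUUUUD: M=146.8044, payoff=0.0000, prob=0.012374
UUUUUD: M=204.0939, payoff=44.8439, prob=0.066817
DDDDDU: M=86.9200, payoff=0.0000, prob=0.000079
UDDDDU: M=120.8400, payoff=0.0000, prob=0.000424
DUDDDU: M=99.0888, payoff=0.0000, prob=0.000424
UUDDDU: M=137.7576, payoff=0.0000, prob=0.002291
DDUDDU: M=86.9200, payoff=0.0000, prob=0.000424
UDUDDU: M=120.8400, payoff=0.0000, prob=0.002291
DUUDDU: M=112.9612, payoff=0.0000, prob=0.002291
UUUDDU: M=157.0437, payoff=0.0000, prob=0.012374
DDDUDU: M=86.9200, payoff=0.0000, prob=0.000424
UDDUDU: M=120.8400, payoff=0.0000, prob=0.002291
DUDUDU: M=99.0888, payoff=0.0000, prob=0.002291
UUDUDU: M=137.7576, payoff=0.0000, prob=0.012374
DDUUDU: M=92.6282, payoff=0.0000, prob=0.002291
UDUUDU: M=128.7758, payoff=0.0000, prob=0.012374
DUUUDU: M=128.7758, payoff=0.0000, prob=0.012374
UUUUDU: M=179.0298, payoff=19.7798, prob=0.066817
DDDDUU: M=86.9200, payoff=0.0000, prob=0.000424
UDDDUU: M=120.8400, payoff=0.0000, prob=0.002291
DUDDUU: M=99.0888, payoff=0.0000, prob=0.002291
UUDDUU: M=137.7576, payoff=0.0000, prob=0.012374
DDUDUU: M=86.9200, payoff=0.0000, prob=0.002291
UDUDUU: M=120.8400, payoff=0.0000, prob=0.012374
DUUDUU: M=120.3796, payoff=0.0000, prob=0.012374
UUUDUU: M=167.3570, payoff=8.1070, prob=0.066817
DDDUUU: M=86.9200, payoff=0.0000, prob=0.002291
UDDUUU: M=120.8400, payoff=0.0000, prob=0.012374
DUDUUU: M=120.3796, payoff=0.0000, prob=0.012374
UUDUUU: M=167.3570, payoff=8.1070, prob=0.066817
DDUUUU: M=120.3796, payoff=0.0000, prob=0.012374
UDUUUU: M=167.3570, payoff=8.1070, prob=0.066817
DUUUUU: M=167.3570, payoff=8.1070, prob=0.066817
UUUUUU: M=232.6671, payoff=73.4171, prob=0.360813
Price = Σ prob·payoff / R^6 = 33.219367 / 1.677100 = 19.8076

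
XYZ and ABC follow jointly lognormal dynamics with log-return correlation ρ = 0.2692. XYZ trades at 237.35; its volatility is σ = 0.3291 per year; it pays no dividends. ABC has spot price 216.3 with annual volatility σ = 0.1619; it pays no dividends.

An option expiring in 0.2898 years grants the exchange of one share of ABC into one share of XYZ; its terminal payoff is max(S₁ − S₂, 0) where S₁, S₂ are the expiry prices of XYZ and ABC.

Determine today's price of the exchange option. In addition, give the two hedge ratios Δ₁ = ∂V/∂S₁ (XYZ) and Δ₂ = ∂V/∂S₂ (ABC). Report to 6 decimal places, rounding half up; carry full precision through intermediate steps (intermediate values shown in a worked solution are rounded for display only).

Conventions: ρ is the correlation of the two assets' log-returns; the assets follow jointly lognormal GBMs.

exchange price = 28.519351
Δ1 = 0.731665
Δ2 = -0.671019

σ_eff = √(σ₁² + σ₂² − 2ρσ₁σ₂) = √(0.3291² + 0.1619² − 2·0.2692·0.3291·0.1619) = 0.325318
d₁ = (ln(S₁/S₂) + (q₂ − q₁ + σ_eff²/2)T) / (σ_eff√T) = (ln(237.35/216.3) + (0.0 − 0.0 + 0.052916)·0.2898) / 0.175129 = 0.617857
d₂ = d₁ − σ_eff√T = 0.617857 − 0.175129 = 0.442729
N(d₁) = 0.731665,  N(d₂) = 0.671019
V = S₁·e^{−q₁T}·N(d₁) − S₂·e^{−q₂T}·N(d₂) = 173.660764 − 145.141413 = 28.519351
Key observation: the rate r is irrelevant here: denominating values in ABC turns the exchange into a ratio option on S₁/S₂, and discounting at r drops out.
Δ₁ = e^{−q₁T}·N(d₁) = 0.731665;  Δ₂ = −e^{−q₂T}·N(d₂) = -0.671019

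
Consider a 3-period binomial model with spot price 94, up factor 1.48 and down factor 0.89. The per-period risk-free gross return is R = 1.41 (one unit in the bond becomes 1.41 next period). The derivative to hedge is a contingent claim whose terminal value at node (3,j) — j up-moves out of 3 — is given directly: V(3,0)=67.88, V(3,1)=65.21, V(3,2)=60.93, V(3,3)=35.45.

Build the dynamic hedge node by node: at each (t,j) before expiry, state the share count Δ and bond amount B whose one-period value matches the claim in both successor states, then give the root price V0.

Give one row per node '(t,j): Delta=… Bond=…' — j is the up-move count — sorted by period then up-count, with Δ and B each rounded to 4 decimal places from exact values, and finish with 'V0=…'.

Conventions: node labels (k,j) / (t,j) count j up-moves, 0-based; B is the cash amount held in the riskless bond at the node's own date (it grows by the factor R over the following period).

The replicating-portfolio and risk-neutral prices coincide; use p* = (1.41−0.89)/(1.48−0.89) = 0.8814 for the latter.
At maturity the claim pays: V(3,0)=67.8800, V(3,1)=65.2100, V(3,2)=60.9300, V(3,3)=35.4500
(2,0): S=74.4574. Δ = (V_up−V_dn)/(S_up−S_dn) = (65.2100−67.8800)/(110.1970−66.2671) = -0.0608. V = [p*·65.2100 + (1−p*)·67.8800]/1.41 = 46.4729. B = V − Δ·S = 50.9983.
(2,1): S=123.8168. Δ = (V_up−V_dn)/(S_up−S_dn) = (60.9300−65.2100)/(183.2489−110.1970) = -0.0586. V = [p*·60.9300 + (1−p*)·65.2100]/1.41 = 43.5729. B = V − Δ·S = 50.8271.
(2,2): S=205.8976. Δ = (V_up−V_dn)/(S_up−S_dn) = (35.4500−60.9300)/(304.7284−183.2489) = -0.2097. V = [p*·35.4500 + (1−p*)·60.9300]/1.41 = 27.2859. B = V − Δ·S = 70.4723.
(1,0): S=83.6600. Δ = (V_up−V_dn)/(S_up−S_dn) = (43.5729−46.4729)/(123.8168−74.4574) = -0.0588. V = [p*·43.5729 + (1−p*)·46.4729]/1.41 = 31.1468. B = V − Δ·S = 36.0620.
(1,1): S=139.1200. Δ = (V_up−V_dn)/(S_up−S_dn) = (27.2859−43.5729)/(205.8976−123.8168) = -0.1984. V = [p*·27.2859 + (1−p*)·43.5729]/1.41 = 20.7221. B = V − Δ·S = 48.3273.
(0,0): S=94.0000. Δ = (V_up−V_dn)/(S_up−S_dn) = (20.7221−31.1468)/(139.1200−83.6600) = -0.1880. V = [p*·20.7221 + (1−p*)·31.1468]/1.41 = 15.5737. B = V − Δ·S = 33.2426.
As a check, the time-0 holding Δ(0,0)·S0 + B(0,0) comes to 15.5737 — exactly V0.

(0,0): Delta=-0.1880 Bond=33.2426
(1,0): Delta=-0.0588 Bond=36.0620
(1,1): Delta=-0.1984 Bond=48.3273
(2,0): Delta=-0.0608 Bond=50.9983
(2,1): Delta=-0.0586 Bond=50.8271
(2,2): Delta=-0.2097 Bond=70.4723
V0=15.5737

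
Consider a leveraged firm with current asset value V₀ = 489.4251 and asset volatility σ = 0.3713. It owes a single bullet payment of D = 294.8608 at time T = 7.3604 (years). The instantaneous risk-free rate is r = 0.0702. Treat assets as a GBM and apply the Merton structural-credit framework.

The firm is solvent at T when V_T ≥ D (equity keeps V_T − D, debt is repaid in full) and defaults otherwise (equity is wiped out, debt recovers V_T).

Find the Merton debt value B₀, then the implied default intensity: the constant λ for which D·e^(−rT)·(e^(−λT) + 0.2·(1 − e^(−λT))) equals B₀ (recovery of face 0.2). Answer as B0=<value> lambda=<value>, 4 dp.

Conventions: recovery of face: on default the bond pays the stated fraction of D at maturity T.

Apply the equity-as-call identities (strike 294.8608, horizon 7.3604 years):
d₁ = [ln(V₀/D) + (r + σ²/2)T] / (σ√T)
   = [ln(489.4251/294.8608) + (0.0702 + 0.5·0.3713²)·7.3604] / (0.3713·√7.3604)
   = [0.506728 + 1.024066] / 1.007339 = 1.519641
d₂ = d₁ − σ√T = 1.519641 − 1.007339 = 0.512302
N(d₁) = 0.935699,  N(d₂) = 0.695780,  e^(−rT) = 0.596486
E₀ = V₀·N(d₁) − D·e^(−rT)·N(d₂)
   = 489.4251·0.935699 − 294.8608·0.596486·0.695780 = 335.580785
B₀ = V₀ − E₀ = 489.4251 − 335.580785 = 153.844315
e^(−λT) = (B₀·e^(rT)/D − 0.2)/(1 − 0.2) = (153.8443·1.676486/294.8608 − 0.2)/0.8 = 0.84338819
λ = −ln(0.84338819)/7.3604 = 0.023141

B0=153.8443 lambda=0.0231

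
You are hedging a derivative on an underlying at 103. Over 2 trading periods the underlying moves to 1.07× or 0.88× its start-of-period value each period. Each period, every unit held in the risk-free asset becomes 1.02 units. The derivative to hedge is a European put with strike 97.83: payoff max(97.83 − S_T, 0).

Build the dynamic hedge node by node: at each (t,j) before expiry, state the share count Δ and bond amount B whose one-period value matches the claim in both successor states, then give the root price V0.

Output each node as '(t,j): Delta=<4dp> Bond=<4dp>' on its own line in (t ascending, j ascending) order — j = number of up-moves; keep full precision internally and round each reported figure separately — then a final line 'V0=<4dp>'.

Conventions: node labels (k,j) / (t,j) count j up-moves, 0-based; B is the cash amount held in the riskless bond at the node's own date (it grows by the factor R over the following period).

(0,0): Delta=-0.2582 Bond=28.1161
(1,0): Delta=-1.0000 Bond=95.9118
(1,1): Delta=-0.0404 Bond=4.6665
V0=1.5176

Under the risk-neutral measure, an up-move has probability p* = (R−d)/(u−d) = 0.7368 and values discount at R = 1.02.
At maturity the claim pays: V(2,0)=18.0668, V(2,1)=0.8452, V(2,2)=0.0000
Node (1,0) S=90.6400: V=(p*·0.8452+(1−p*)·18.0668)/1.02=5.2718; Δ=(0.8452−18.0668)/(96.9848−79.7632)=-1.0000; B=V−Δ·S=95.9118
Node (1,1) S=110.2100: V=(p*·0.0000+(1−p*)·0.8452)/1.02=0.2181; Δ=(0.0000−0.8452)/(117.9247−96.9848)=-0.0404; B=V−Δ·S=4.6665
Node (0,0) S=103.0000: V=(p*·0.2181+(1−p*)·5.2718)/1.02=1.5176; Δ=(0.2181−5.2718)/(110.2100−90.6400)=-0.2582; B=V−Δ·S=28.1161
Sanity check at the root: Δ(0,0)·S0 + B(0,0) reproduces V0 = 1.5176.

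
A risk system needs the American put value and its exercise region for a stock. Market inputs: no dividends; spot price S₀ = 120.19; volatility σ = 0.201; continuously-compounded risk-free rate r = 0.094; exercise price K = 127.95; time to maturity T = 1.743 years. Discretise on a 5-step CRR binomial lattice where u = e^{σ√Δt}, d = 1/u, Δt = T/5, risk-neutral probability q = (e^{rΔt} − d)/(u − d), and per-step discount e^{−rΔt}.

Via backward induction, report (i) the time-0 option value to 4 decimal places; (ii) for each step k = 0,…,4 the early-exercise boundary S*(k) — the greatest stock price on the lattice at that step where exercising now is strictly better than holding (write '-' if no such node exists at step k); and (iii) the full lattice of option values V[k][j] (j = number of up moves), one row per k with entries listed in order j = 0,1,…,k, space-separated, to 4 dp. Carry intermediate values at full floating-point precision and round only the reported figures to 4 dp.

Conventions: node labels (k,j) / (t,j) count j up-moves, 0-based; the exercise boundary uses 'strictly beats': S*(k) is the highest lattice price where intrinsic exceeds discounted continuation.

price = 10.5720
boundary = - 106.7403 94.7957 106.7403 94.7957
tree:
10.5720
21.2097 4.3587
33.1543 9.7785 1.1370
43.7623 21.2097 3.0154 0.0000
53.1832 33.1543 7.9973 0.0000 0.0000
61.5499 43.7623 21.2097 0.0000 0.0000 0.0000

params: Δt=0.34860 u=1.12600 d=0.88810 q=0.61038 e^(-rΔt)=0.96776
t_5 payoffs: 61.5499 43.7623 21.2097 0.0000 0.0000 0.0000
t_4: node(4,0) S=74.7668 payoff=53.1832 vs cont=49.0585 → 53.1832 [stop]  node(4,1) S=94.7957 payoff=33.1543 vs cont=29.0296 → 33.1543 [stop]  node(4,2) S=120.1900 payoff=7.7600 vs cont=7.9973 → 7.9973 [wait]  node(4,3) S=152.3871 payoff=0.0000 vs cont=0.0000 → 0.0000 [wait]  node(4,4) S=193.2094 payoff=0.0000 vs cont=0.0000 → 0.0000 [wait]  ⇒ S*(4)=94.7957
t_3: node(3,0) S=84.1877 payoff=43.7623 vs cont=39.6376 → 43.7623 [stop]  node(3,1) S=106.7403 payoff=21.2097 vs cont=17.2251 → 21.2097 [stop]  node(3,2) S=135.3344 payoff=0.0000 vs cont=3.0154 → 3.0154 [wait]  node(3,3) S=171.5885 payoff=0.0000 vs cont=0.0000 → 0.0000 [wait]  ⇒ S*(3)=106.7403
t_2: node(2,0) S=94.7957 payoff=33.1543 vs cont=29.0296 → 33.1543 [stop]  node(2,1) S=120.1900 payoff=7.7600 vs cont=9.7785 → 9.7785 [wait]  node(2,2) S=152.3871 payoff=0.0000 vs cont=1.1370 → 1.1370 [wait]  ⇒ S*(2)=94.7957
t_1: node(1,0) S=106.7403 payoff=21.2097 vs cont=18.2773 → 21.2097 [stop]  node(1,1) S=135.3344 payoff=0.0000 vs cont=4.3587 → 4.3587 [wait]  ⇒ S*(1)=106.7403
t_0: node(0,0) S=120.1900 payoff=7.7600 vs cont=10.5720 → 10.5720 [wait]  ⇒ S*(0)=-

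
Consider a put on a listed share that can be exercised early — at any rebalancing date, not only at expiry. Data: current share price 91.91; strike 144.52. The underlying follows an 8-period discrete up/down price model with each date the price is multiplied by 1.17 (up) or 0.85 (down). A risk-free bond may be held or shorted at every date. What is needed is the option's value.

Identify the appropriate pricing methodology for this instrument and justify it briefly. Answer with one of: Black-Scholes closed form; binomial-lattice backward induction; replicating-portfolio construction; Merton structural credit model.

framework: binomial-lattice backward induction

Key observation: the defining feature is the embedded early-exercise option across 8 discrete dates on the spot-91.91 tree; pricing the strike-144.52 put means working backward with an exercise test at every node.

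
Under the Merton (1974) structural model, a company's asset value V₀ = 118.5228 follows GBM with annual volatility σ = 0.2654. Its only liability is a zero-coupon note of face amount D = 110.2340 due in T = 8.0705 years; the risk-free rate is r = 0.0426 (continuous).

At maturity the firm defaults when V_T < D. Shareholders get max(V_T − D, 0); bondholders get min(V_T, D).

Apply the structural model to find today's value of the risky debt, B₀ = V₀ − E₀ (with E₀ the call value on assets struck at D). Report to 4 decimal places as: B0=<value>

B0=65.4247

Equity is a call on the firm's assets struck at D = 110.2340:
d₁ = [ln(V₀/D) + (r + σ²/2)T] / (σ√T)
   = [ln(118.5228/110.2340) + (0.0426 + 0.5·0.2654²)·8.0705] / (0.2654·√8.0705)
   = [0.072500 + 0.628035] / 0.753965 = 0.929134
d₂ = d₁ − σ√T = 0.929134 − 0.753965 = 0.175170
N(d₁) = 0.823590,  N(d₂) = 0.569527,  e^(−rT) = 0.709068
E₀ = V₀·N(d₁) − D·e^(−rT)·N(d₂)
   = 118.5228·0.823590 − 110.2340·0.709068·0.569527 = 53.098052
B₀ = V₀ − E₀ = 118.5228 − 53.098052 = 65.424748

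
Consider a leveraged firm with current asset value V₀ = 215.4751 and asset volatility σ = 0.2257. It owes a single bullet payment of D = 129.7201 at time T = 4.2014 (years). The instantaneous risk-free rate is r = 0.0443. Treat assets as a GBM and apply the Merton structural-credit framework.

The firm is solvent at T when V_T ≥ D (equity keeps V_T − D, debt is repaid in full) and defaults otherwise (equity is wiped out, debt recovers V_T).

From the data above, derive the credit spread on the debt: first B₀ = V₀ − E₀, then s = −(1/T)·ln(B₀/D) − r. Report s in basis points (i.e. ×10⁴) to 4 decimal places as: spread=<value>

spread=45.2781

Equity is a call on the firm's assets struck at D = 129.7201:
d₁ = [ln(V₀/D) + (r + σ²/2)T] / (σ√T)
   = [ln(215.4751/129.7201) + (0.0443 + 0.5·0.2257²)·4.2014] / (0.2257·√4.2014)
   = [0.507466 + 0.293133] / 0.462624 = 1.730559
d₂ = d₁ − σ√T = 1.730559 − 0.462624 = 1.267935
N(d₁) = 0.958235,  N(d₂) = 0.897589,  e^(−rT) = 0.830172
E₀ = V₀·N(d₁) − D·e^(−rT)·N(d₂)
   = 215.4751·0.958235 − 129.7201·0.830172·0.897589 = 109.814309
B₀ = V₀ − E₀ = 215.4751 − 109.814309 = 105.660791
spread = −(1/T)·ln(B₀/D) − r = −(1/4.2014)·ln(105.660791/129.7201) − 0.0443 = 0.00452781
in basis points: 0.00452781 × 10⁴ = 45.2781 bp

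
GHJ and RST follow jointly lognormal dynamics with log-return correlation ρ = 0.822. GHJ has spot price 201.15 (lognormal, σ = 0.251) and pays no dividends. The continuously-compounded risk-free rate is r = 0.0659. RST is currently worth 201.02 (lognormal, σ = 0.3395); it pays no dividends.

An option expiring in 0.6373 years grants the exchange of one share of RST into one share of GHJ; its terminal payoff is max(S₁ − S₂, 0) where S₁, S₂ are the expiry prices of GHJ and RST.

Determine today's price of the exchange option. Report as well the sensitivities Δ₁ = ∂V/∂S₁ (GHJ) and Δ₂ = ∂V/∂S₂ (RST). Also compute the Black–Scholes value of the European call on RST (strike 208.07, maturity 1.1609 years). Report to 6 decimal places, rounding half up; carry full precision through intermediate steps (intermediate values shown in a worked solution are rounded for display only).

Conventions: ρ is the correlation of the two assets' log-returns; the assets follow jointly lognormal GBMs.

exchange price = 12.564096
Δ1 = 0.532727
Δ2 = -0.470570
price(RST call K=208.07) = 32.895395

σ_eff = √(σ₁² + σ₂² − 2ρσ₁σ₂) = √(0.251² + 0.3395² − 2·0.822·0.251·0.3395) = 0.195368
d₁ = (ln(S₁/S₂) + (q₂ − q₁ + σ_eff²/2)T) / (σ_eff√T) = (ln(201.15/201.02) + (0.0 − 0.0 + 0.019084)·0.6373) / 0.155964 = 0.082127
d₂ = d₁ − σ_eff√T = 0.082127 − 0.155964 = -0.073837
N(d₁) = 0.532727,  N(d₂) = 0.470570
V = S₁·e^{−q₁T}·N(d₁) − S₂·e^{−q₂T}·N(d₂) = 107.158086 − 94.593990 = 12.564096
Δ₁ = e^{−q₁T}·N(d₁) = 0.532727;  Δ₂ = −e^{−q₂T}·N(d₂) = -0.470570
[vanilla: RST call K=208.07]
σ√T = 0.3395·√1.1609 = 0.365795
d₁ = (ln(S/K) + (r+σ²/2)T) / (σ√T) = (ln(201.02/208.07) + (0.0659+0.3395²/2)·1.1609) / 0.365795 = (-0.034470 + 0.143406) / 0.365795 = 0.297806
d₂ = d₁ − σ√T = 0.297806 − 0.365795 = -0.067988
e^{−rT} = 0.926350
N(d₁) = 0.617075,  N(d₂) = 0.472898
price = S·N(d₁) − K·e^{−rT}·N(d₂) = 124.044327 − 91.148932 = 32.895395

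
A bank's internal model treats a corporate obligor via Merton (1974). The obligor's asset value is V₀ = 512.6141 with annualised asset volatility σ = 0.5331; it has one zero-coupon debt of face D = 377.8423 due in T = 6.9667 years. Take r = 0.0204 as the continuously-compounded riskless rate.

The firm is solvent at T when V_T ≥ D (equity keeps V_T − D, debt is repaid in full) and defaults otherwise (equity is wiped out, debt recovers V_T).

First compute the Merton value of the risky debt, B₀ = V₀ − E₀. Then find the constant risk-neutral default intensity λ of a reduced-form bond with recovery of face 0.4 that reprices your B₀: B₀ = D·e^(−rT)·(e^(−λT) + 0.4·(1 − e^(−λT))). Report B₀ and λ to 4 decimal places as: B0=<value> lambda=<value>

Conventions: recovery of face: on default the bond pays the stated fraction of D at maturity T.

B0=193.3825 lambda=0.1651

With assets at 512.6141 and a single debt payment of 377.8423 at 6.9667 years:
d₁ = [ln(V₀/D) + (r + σ²/2)T] / (σ√T)
   = [ln(512.6141/377.8423) + (0.0204 + 0.5·0.5331²)·6.9667] / (0.5331·√6.9667)
   = [0.305046 + 1.132073] / 1.407091 = 1.021341
d₂ = d₁ − σ√T = 1.021341 − 1.407091 = -0.385750
N(d₁) = 0.846454,  N(d₂) = 0.349841,  e^(−rT) = 0.867517
E₀ = V₀·N(d₁) − D·e^(−rT)·N(d₂)
   = 512.6141·0.846454 − 377.8423·0.867517·0.349841 = 319.231631
B₀ = V₀ − E₀ = 512.6141 − 319.231631 = 193.382469
e^(−λT) = (B₀·e^(rT)/D − 0.4)/(1 − 0.4) = (193.3825·1.152716/377.8423 − 0.4)/0.6 = 0.31661416
λ = −ln(0.31661416)/6.9667 = 0.165081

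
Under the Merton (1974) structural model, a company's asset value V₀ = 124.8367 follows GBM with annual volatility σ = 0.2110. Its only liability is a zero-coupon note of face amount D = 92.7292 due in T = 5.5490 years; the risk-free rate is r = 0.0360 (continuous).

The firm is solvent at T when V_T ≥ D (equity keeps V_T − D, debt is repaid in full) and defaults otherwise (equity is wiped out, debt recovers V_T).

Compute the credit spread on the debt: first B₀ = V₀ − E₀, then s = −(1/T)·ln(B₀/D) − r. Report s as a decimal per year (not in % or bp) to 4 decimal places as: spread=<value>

spread=0.0096

Work the structural quantities from V₀ = 124.8367 against face 92.7292:
d₁ = [ln(V₀/D) + (r + σ²/2)T] / (σ√T)
   = [ln(124.8367/92.7292) + (0.0360 + 0.5·0.2110²)·5.5490] / (0.2110·√5.5490)
   = [0.297323 + 0.323288] / 0.497038 = 1.248617
d₂ = d₁ − σ√T = 1.248617 − 0.497038 = 0.751579
N(d₁) = 0.894097,  N(d₂) = 0.773848,  e^(−rT) = 0.818924
E₀ = V₀·N(d₁) − D·e^(−rT)·N(d₂)
   = 124.8367·0.894097 − 92.7292·0.818924·0.773848 = 52.851587
B₀ = V₀ − E₀ = 124.8367 − 52.851587 = 71.985113
spread = −(1/T)·ln(B₀/D) − r = −(1/5.5490)·ln(71.985113/92.7292) − 0.0360 = 0.00963418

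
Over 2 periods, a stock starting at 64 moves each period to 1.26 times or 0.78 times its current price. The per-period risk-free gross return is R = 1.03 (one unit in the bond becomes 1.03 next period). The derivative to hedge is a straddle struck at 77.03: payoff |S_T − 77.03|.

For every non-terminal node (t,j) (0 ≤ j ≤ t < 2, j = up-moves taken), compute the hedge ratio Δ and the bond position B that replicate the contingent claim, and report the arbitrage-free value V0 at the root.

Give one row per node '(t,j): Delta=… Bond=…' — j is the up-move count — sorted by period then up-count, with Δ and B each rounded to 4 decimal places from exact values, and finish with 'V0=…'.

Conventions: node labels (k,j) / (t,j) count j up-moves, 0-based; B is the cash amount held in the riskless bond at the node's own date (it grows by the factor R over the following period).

(0,0): Delta=-0.1909 Bond=33.3955
(1,0): Delta=-1.0000 Bond=74.7864
(1,1): Delta=0.2699 Bond=-2.7605
V0=21.1763

No-arbitrage ⇒ martingale measure with p* = (R−d)/(u−d) = 0.5208.
Payoffs at expiry: V(2,0)=38.0924, V(2,1)=14.1308, V(2,2)=24.5764
(1,0): S=49.9200. Δ = (V_up−V_dn)/(S_up−S_dn) = (14.1308−38.0924)/(62.8992−38.9376) = -1.0000. V = [p*·14.1308 + (1−p*)·38.0924]/1.03 = 24.8664. B = V − Δ·S = 74.7864.
(1,1): S=80.6400. Δ = (V_up−V_dn)/(S_up−S_dn) = (24.5764−14.1308)/(101.6064−62.8992) = 0.2699. V = [p*·24.5764 + (1−p*)·14.1308]/1.03 = 19.0012. B = V − Δ·S = -2.7605.
(0,0): S=64.0000. Δ = (V_up−V_dn)/(S_up−S_dn) = (19.0012−24.8664)/(80.6400−49.9200) = -0.1909. V = [p*·19.0012 + (1−p*)·24.8664]/1.03 = 21.1763. B = V − Δ·S = 33.3955.
Sanity check at the root: Δ(0,0)·S0 + B(0,0) reproduces V0 = 21.1763.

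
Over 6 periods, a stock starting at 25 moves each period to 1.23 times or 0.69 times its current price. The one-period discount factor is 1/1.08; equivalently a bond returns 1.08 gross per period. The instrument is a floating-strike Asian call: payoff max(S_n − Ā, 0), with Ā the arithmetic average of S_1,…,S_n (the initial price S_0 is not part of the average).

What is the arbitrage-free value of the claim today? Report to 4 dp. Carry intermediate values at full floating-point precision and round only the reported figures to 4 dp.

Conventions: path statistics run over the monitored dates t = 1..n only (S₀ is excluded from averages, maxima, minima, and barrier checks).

Set p* = 0.7222 (from d < R < u); the path-dependent value is the discounted p*-expectation over all price paths.
Enumerate all 2^6 = 64 price paths (U = up ×1.23, D = down ×0.69); each path with k up-moves has probability p*^k·(1−p*)^(6−k).
DDDDDD: Ā=8.2733, payoff=0.0000, prob=0.000459
UDDDDD: Ā=14.7481, payoff=0.0000, prob=0.001194
DUDDDD: Ā=12.4981, payoff=0.0000, prob=0.001194
UUDDDD: Ā=22.2793, payoff=0.0000, prob=0.003106
DDUDDD: Ā=10.9456, payoff=0.0000, prob=0.001194
UDUDDD: Ā=19.5118, payoff=0.0000, prob=0.003106
DUUDDD: Ā=17.2618, payoff=0.0000, prob=0.003106
UUUDDD: Ā=30.7710, payoff=0.0000, prob=0.008074
DDDUDD: Ā=9.8744, payoff=0.0000, prob=0.001194
UDDUDD: Ā=17.6022, payoff=0.0000, prob=0.003106
DUDUDD: Ā=15.3522, payoff=0.0000, prob=0.003106
UUDUDD: Ā=27.3670, payoff=0.0000, prob=0.008074
DDUUDD: Ā=13.7997, payoff=0.0000, prob=0.003106
UDUUDD: Ā=24.5995, payoff=0.0000, prob=0.008074
DUUUDD: Ā=22.3495, payoff=0.0000, prob=0.008074
UUUUDD: Ā=39.8403, payoff=0.0000, prob=0.020993
DDDDUD: Ā=9.1353, payoff=0.0000, prob=0.001194
UDDDUD: Ā=16.2846, payoff=0.0000, prob=0.003106
DUDDUD: Ā=14.0346, payoff=0.0000, prob=0.003106
UUDDUD: Ā=25.0182, payoff=0.0000, prob=0.008074
DDUDUD: Ā=12.4821, payoff=0.0000, prob=0.003106
UDUDUD: Ā=22.2507, payoff=0.0000, prob=0.008074
DUUDUD: Ā=20.0007, payoff=0.0000, prob=0.008074
UUUDUD: Ā=35.6534, payoff=0.0000, prob=0.020993
DDDUUD: Ā=11.4109, payoff=0.0000, prob=0.003106
UDDUUD: Ā=20.3411, payoff=0.0000, prob=0.008074
DUDUUD: Ā=18.0911, payoff=0.0000, prob=0.008074
UUDUUD: Ā=32.2494, payoff=0.0000, prob=0.020993
DDUUUD: Ā=16.5386, payoff=0.0000, prob=0.008074
UDUUUD: Ā=29.4819, payoff=0.0000, prob=0.020993
DUUUUD: Ā=27.2319, payoff=0.0114, prob=0.020993
UUUUUD: Ā=48.5438, payoff=0.0203, prob=0.054582
DDDDDU: Ā=8.6252, payoff=0.0000, prob=0.001194
UDDDDU: Ā=15.3754, payoff=0.0000, prob=0.003106
DUDDDU: Ā=13.1254, payoff=0.0000, prob=0.003106
UUDDDU: Ā=23.3975, payoff=0.0000, prob=0.008074
DDUDDU: Ā=11.5729, payoff=0.0000, prob=0.003106
UDUDDU: Ā=20.6300, payoff=0.0000, prob=0.008074
DUUDDU: Ā=18.3800, payoff=0.0000, prob=0.008074
UUUDDU: Ā=32.7644, payoff=0.0000, prob=0.020993
DDDUDU: Ā=10.5017, payoff=0.0000, prob=0.003106
UDDUDU: Ā=18.7204, payoff=0.0000, prob=0.008074
DUDUDU: Ā=16.4704, payoff=0.0000, prob=0.008074
UUDUDU: Ā=29.3604, payoff=0.0000, prob=0.020993
DDUUDU: Ā=14.9179, payoff=0.3648, prob=0.008074
UDUUDU: Ā=26.5929, payoff=0.6504, prob=0.020993
DUUUDU: Ā=24.3429, payoff=2.9004, prob=0.020993
UUUUDU: Ā=43.3938, payoff=5.1702, prob=0.054582
DDDDUU: Ā=9.7626, payoff=0.0000, prob=0.003106
UDDDUU: Ā=17.4028, payoff=0.0000, prob=0.008074
DUDDUU: Ā=15.1528, payoff=0.1299, prob=0.008074
UUDDUU: Ā=27.0116, payoff=0.2316, prob=0.020993
DDUDUU: Ā=13.6003, payoff=1.6824, prob=0.008074
UDUDUU: Ā=24.2441, payoff=2.9991, prob=0.020993
DUUDUU: Ā=21.9941, payoff=5.2491, prob=0.020993
UUUDUU: Ā=39.2068, payoff=9.3572, prob=0.054582
DDDUUU: Ā=12.5291, payoff=2.7537, prob=0.008074
UDDUUU: Ā=22.3345, payoff=4.9087, prob=0.020993
DUDUUU: Ā=20.0845, payoff=7.1587, prob=0.020993
UUDUUU: Ā=35.8028, payoff=12.7612, prob=0.054582
DDUUUU: Ā=18.5320, payoff=8.7112, prob=0.020993
UDUUUU: Ā=33.0353, payoff=15.5287, prob=0.054582
DUUUUU: Ā=30.7853, payoff=17.7787, prob=0.054582
UUUUUU: Ā=54.8782, payoff=31.6925, prob=0.141914
Price = Σ prob·payoff / R^6 = 8.535002 / 1.586874 = 5.3785

price = 5.3785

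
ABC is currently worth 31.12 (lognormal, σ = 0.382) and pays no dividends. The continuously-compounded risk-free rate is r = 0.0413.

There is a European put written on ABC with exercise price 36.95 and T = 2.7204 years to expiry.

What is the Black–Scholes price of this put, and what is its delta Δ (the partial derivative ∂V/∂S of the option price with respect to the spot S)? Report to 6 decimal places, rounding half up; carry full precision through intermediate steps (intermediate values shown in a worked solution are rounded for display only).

price = 8.915690
Δ = -0.412620

σ√T = 0.382·√2.7204 = 0.630057
d₁ = (ln(S/K) + (r+σ²/2)T) / (σ√T) = (ln(31.12/36.95) + (0.0413+0.382²/2)·2.7204) / 0.630057 = (-0.171715 + 0.310838) / 0.630057 = 0.220811
d₂ = d₁ − σ√T = 0.220811 − 0.630057 = -0.409246
e^{−rT} = 0.893729
N(−d₁) = 0.412620,  N(−d₂) = 0.658820
Put price V = K·e^{−rT}·N(−d₂) − S·N(−d₁) = 21.756419 − 12.840730 = 8.915690
Δ = −N(−d₁) = -0.412620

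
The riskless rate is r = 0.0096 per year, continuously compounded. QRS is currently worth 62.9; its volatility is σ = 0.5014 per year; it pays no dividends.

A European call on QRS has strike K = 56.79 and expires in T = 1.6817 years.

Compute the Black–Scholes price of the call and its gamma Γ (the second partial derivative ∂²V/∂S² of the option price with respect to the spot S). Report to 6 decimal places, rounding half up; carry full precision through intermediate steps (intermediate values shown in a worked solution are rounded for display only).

price = 18.889348
Γ = 0.008578

σ√T = 0.5014·√1.6817 = 0.650217
d₁ = (ln(S/K) + (r+σ²/2)T) / (σ√T) = (ln(62.9/56.79) + (0.0096+0.5014²/2)·1.6817) / 0.650217 = (0.102186 + 0.227536) / 0.650217 = 0.507094
d₂ = d₁ − σ√T = 0.507094 − 0.650217 = -0.143123
e^{−rT} = 0.983985
N(d₁) = 0.693956,  N(d₂) = 0.443096
Call price V = S·N(d₁) − K·e^{−rT}·N(d₂) = 43.649813 − 24.760465 = 18.889348
φ(d₁) = (1/√(2π))·e^{−d₁²/2} = 0.350810
Γ = φ(d₁) / (S·σ·√T) = 0.008578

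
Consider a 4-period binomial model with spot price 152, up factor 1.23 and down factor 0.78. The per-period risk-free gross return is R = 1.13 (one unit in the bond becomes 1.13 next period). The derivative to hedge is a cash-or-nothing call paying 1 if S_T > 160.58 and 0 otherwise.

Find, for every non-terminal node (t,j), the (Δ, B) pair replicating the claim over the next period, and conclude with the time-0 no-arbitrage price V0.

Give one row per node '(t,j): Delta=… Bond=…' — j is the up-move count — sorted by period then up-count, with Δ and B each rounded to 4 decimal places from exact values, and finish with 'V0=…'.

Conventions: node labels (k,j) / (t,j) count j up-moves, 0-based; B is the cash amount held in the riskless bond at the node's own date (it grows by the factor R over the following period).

The replicating-portfolio and risk-neutral prices coincide; use p* = (1.13−0.78)/(1.23−0.78) = 0.7778 for the latter.
At maturity the claim pays: V(4,0)=0.0000, V(4,1)=0.0000, V(4,2)=0.0000, V(4,3)=1.0000, V(4,4)=1.0000
(3,0): S=72.1319. Δ = (V_up−V_dn)/(S_up−S_dn) = (0.0000−0.0000)/(88.7222−56.2629) = 0.0000. V = [p*·0.0000 + (1−p*)·0.0000]/1.13 = 0.0000. B = V − Δ·S = 0.0000.
(3,1): S=113.7465. Δ = (V_up−V_dn)/(S_up−S_dn) = (0.0000−0.0000)/(139.9082−88.7222) = 0.0000. V = [p*·0.0000 + (1−p*)·0.0000]/1.13 = 0.0000. B = V − Δ·S = 0.0000.
(3,2): S=179.3694. Δ = (V_up−V_dn)/(S_up−S_dn) = (1.0000−0.0000)/(220.6244−139.9082) = 0.0124. V = [p*·1.0000 + (1−p*)·0.0000]/1.13 = 0.6883. B = V − Δ·S = -1.5339.
(3,3): S=282.8518. Δ = (V_up−V_dn)/(S_up−S_dn) = (1.0000−1.0000)/(347.9077−220.6244) = 0.0000. V = [p*·1.0000 + (1−p*)·1.0000]/1.13 = 0.8850. B = V − Δ·S = 0.8850.
(2,0): S=92.4768. Δ = (V_up−V_dn)/(S_up−S_dn) = (0.0000−0.0000)/(113.7465−72.1319) = 0.0000. V = [p*·0.0000 + (1−p*)·0.0000]/1.13 = 0.0000. B = V − Δ·S = 0.0000.
(2,1): S=145.8288. Δ = (V_up−V_dn)/(S_up−S_dn) = (0.6883−0.0000)/(179.3694−113.7465) = 0.0105. V = [p*·0.6883 + (1−p*)·0.0000]/1.13 = 0.4738. B = V − Δ·S = -1.0558.
(2,2): S=229.9608. Δ = (V_up−V_dn)/(S_up−S_dn) = (0.8850−0.6883)/(282.8518−179.3694) = 0.0019. V = [p*·0.8850 + (1−p*)·0.6883]/1.13 = 0.7445. B = V − Δ·S = 0.3075.
(1,0): S=118.5600. Δ = (V_up−V_dn)/(S_up−S_dn) = (0.4738−0.0000)/(145.8288−92.4768) = 0.0089. V = [p*·0.4738 + (1−p*)·0.0000]/1.13 = 0.3261. B = V − Δ·S = -0.7267.
(1,1): S=186.9600. Δ = (V_up−V_dn)/(S_up−S_dn) = (0.7445−0.4738)/(229.9608−145.8288) = 0.0032. V = [p*·0.7445 + (1−p*)·0.4738]/1.13 = 0.6056. B = V − Δ·S = 0.0040.
(0,0): S=152.0000. Δ = (V_up−V_dn)/(S_up−S_dn) = (0.6056−0.3261)/(186.9600−118.5600) = 0.0041. V = [p*·0.6056 + (1−p*)·0.3261]/1.13 = 0.4810. B = V − Δ·S = -0.1402.
Verification: the root portfolio costs Δ(0,0)·S0 + B(0,0) = 0.4810, matching V0.

(0,0): Delta=0.0041 Bond=-0.1402
(1,0): Delta=0.0089 Bond=-0.7267
(1,1): Delta=0.0032 Bond=0.0040
(2,0): Delta=0.0000 Bond=0.0000
(2,1): Delta=0.0105 Bond=-1.0558
(2,2): Delta=0.0019 Bond=0.3075
(3,0): Delta=0.0000 Bond=0.0000
(3,1): Delta=0.0000 Bond=0.0000
(3,2): Delta=0.0124 Bond=-1.5339
(3,3): Delta=0.0000 Bond=0.8850
V0=0.4810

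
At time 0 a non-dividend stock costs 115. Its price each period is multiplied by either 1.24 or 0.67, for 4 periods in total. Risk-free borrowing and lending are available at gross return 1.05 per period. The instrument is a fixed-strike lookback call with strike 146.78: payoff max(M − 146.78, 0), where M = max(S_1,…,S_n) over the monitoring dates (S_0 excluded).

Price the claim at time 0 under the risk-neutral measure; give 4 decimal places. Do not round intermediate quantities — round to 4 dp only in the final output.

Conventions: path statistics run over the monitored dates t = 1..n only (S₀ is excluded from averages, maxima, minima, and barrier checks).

price = 29.9023

No-arbitrage gives p* = (R−d)/(u−d) = 0.6667: enumerate every path, weight its payoff by its p*-probability, and discount by R^4.
Enumerate all 2^4 = 16 price paths (U = up ×1.24, D = down ×0.67); each path with k up-moves has probability p*^k·(1−p*)^(4−k).
DDDD: M=77.0500, payoff=0.0000, prob=0.012346
UDDD: M=142.6000, payoff=0.0000, prob=0.024691
DUDD: M=95.5420, payoff=0.0000, prob=0.024691
UUDD: M=176.8240, payoff=30.0440, prob=0.049383
DDUD: M=77.0500, payoff=0.0000, prob=0.024691
UDUD: M=142.6000, payoff=0.0000, prob=0.049383
DUUD: M=118.4721, payoff=0.0000, prob=0.049383
UUUD: M=219.2618, payoff=72.4818, prob=0.098765
DDDU: M=77.0500, payoff=0.0000, prob=0.024691
UDDU: M=142.6000, payoff=0.0000, prob=0.049383
DUDU: M=95.5420, payoff=0.0000, prob=0.049383
UUDU: M=176.8240, payoff=30.0440, prob=0.098765
DDUU: M=79.3763, payoff=0.0000, prob=0.049383
UDUU: M=146.9054, payoff=0.1254, prob=0.098765
DUUU: M=146.9054, payoff=0.1254, prob=0.098765
UUUU: M=271.8846, payoff=125.1046, prob=0.197531
Price = Σ prob·payoff / R^4 = 36.346438 / 1.215506 = 29.9023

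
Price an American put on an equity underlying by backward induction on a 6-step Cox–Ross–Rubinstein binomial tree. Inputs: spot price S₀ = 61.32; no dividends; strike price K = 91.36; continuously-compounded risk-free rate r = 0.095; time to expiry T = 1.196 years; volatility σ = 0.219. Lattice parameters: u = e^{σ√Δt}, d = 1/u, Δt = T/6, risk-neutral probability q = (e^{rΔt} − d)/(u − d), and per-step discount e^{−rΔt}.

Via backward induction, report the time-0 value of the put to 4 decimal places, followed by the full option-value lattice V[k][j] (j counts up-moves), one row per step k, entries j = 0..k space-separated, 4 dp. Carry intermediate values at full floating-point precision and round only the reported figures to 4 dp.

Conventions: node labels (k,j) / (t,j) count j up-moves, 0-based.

price = 30.0400
tree:
30.0400
35.7519 23.7414
40.9317 30.0400 16.7959
45.6290 35.7519 23.7414 9.2782
49.8887 40.9317 30.0400 16.7959 3.9895
53.7517 45.6290 35.7519 23.7414 9.1370 0.2895
57.2549 49.8887 40.9317 30.0400 16.7959 0.6913 0.0000

Δt=0.19933  u=1.10272  d=0.90685  q=0.57318  discount=0.98124
step 6 (expiry): payoffs max(K−S,0) = 57.2549 49.8887 40.9317 30.0400 16.7959 0.6913 0.0000
k=5: (k=5,j=0): S=37.6083, K−S=53.7517, hold=52.0380 ⇒ V=53.7517 exercise | (k=5,j=1): S=45.7310, K−S=45.6290, hold=43.9152 ⇒ V=45.6290 exercise | (k=5,j=2): S=55.6081, K−S=35.7519, hold=34.0381 ⇒ V=35.7519 exercise | (k=5,j=3): S=67.6186, K−S=23.7414, hold=22.0277 ⇒ V=23.7414 exercise | (k=5,j=4): S=82.2230, K−S=9.1370, hold=7.4232 ⇒ V=9.1370 exercise | (k=5,j=5): S=99.9818, K−S=0.0000, hold=0.2895 ⇒ V=0.2895 continue
k=4: (k=4,j=0): S=41.4713, K−S=49.8887, hold=48.1750 ⇒ V=49.8887 exercise | (k=4,j=1): S=50.4283, K−S=40.9317, hold=39.2179 ⇒ V=40.9317 exercise | (k=4,j=2): S=61.3200, K−S=30.0400, hold=28.3262 ⇒ V=30.0400 exercise | (k=4,j=3): S=74.5641, K−S=16.7959, hold=15.0821 ⇒ V=16.7959 exercise | (k=4,j=4): S=90.6687, K−S=0.6913, hold=3.9895 ⇒ V=3.9895 continue
k=3: (k=3,j=0): S=45.7310, K−S=45.6290, hold=43.9152 ⇒ V=45.6290 exercise | (k=3,j=1): S=55.6081, K−S=35.7519, hold=34.0381 ⇒ V=35.7519 exercise | (k=3,j=2): S=67.6186, K−S=23.7414, hold=22.0277 ⇒ V=23.7414 exercise | (k=3,j=3): S=82.2230, K−S=9.1370, hold=9.2782 ⇒ V=9.2782 continue
k=2: (k=2,j=0): S=50.4283, K−S=40.9317, hold=39.2179 ⇒ V=40.9317 exercise | (k=2,j=1): S=61.3200, K−S=30.0400, hold=28.3262 ⇒ V=30.0400 exercise | (k=2,j=2): S=74.5641, K−S=16.7959, hold=15.1616 ⇒ V=16.7959 exercise
k=1: (k=1,j=0): S=55.6081, K−S=35.7519, hold=34.0381 ⇒ V=35.7519 exercise | (k=1,j=1): S=67.6186, K−S=23.7414, hold=22.0277 ⇒ V=23.7414 exercise
k=0: (k=0,j=0): S=61.3200, K−S=30.0400, hold=28.3262 ⇒ V=30.0400 exercise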